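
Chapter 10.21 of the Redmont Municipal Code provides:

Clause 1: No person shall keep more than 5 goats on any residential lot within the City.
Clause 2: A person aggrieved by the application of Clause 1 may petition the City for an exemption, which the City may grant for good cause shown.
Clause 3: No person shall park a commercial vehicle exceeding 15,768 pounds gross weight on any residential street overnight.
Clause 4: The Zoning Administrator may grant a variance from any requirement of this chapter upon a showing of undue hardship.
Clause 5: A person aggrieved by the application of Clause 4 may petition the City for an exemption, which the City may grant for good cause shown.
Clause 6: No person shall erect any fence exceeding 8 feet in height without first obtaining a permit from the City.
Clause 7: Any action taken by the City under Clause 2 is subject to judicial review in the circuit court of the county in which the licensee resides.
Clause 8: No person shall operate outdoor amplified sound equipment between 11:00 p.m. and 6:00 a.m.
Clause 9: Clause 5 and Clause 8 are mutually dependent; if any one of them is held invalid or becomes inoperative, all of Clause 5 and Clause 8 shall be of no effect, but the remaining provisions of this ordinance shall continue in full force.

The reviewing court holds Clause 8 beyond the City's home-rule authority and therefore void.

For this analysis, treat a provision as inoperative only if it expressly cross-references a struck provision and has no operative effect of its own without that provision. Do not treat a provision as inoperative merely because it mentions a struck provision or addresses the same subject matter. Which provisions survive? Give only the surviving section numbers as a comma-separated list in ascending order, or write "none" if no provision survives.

1, 2, 3, 4, 6, 7, 9

Clause 8 is struck. No other provision's operative terms depend on Clause 8. Clause 9 declares Clause 5 and Clause 8 mutually dependent; since one of them has fallen, all of them are of no effect. That brings down Clause 5 as well. The remainder continues in force under Clause 9. Clause 1, Clause 2, Clause 3, Clause 4, Clause 6, Clause 7, and Clause 9 remain in effect.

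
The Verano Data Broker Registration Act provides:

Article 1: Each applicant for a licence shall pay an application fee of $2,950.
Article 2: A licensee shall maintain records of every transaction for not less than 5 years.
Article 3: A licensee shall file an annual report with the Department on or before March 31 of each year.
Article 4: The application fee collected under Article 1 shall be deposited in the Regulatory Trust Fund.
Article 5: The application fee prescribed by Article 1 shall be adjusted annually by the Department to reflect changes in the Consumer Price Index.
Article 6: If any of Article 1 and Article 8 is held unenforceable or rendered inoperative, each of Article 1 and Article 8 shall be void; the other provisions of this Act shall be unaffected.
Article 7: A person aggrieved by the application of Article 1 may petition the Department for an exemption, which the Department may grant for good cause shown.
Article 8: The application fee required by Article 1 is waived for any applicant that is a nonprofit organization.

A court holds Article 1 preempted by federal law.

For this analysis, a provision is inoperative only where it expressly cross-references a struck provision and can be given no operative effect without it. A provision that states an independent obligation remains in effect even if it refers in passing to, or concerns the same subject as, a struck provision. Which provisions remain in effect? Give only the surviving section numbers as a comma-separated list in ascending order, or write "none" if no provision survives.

2, 3, 6

Article 1 is struck. Article 4 has no operative effect of its own apart from Article 1 and is therefore inoperative. Article 5 does nothing except set the indexation of the application fee by reference to Article 1; with Article 1 gone it has no independent effect and is inoperative. Article 7 has no operative effect of its own apart from Article 1 and is therefore inoperative. Article 8 has no operative effect of its own apart from Article 1 and is therefore inoperative. Article 6 declares Article 1 and Article 8 mutually dependent; since one of them has fallen, all of them are of no effect. The remainder continues in force under Article 6. The provisions still in force are Article 2, Article 3, and Article 6.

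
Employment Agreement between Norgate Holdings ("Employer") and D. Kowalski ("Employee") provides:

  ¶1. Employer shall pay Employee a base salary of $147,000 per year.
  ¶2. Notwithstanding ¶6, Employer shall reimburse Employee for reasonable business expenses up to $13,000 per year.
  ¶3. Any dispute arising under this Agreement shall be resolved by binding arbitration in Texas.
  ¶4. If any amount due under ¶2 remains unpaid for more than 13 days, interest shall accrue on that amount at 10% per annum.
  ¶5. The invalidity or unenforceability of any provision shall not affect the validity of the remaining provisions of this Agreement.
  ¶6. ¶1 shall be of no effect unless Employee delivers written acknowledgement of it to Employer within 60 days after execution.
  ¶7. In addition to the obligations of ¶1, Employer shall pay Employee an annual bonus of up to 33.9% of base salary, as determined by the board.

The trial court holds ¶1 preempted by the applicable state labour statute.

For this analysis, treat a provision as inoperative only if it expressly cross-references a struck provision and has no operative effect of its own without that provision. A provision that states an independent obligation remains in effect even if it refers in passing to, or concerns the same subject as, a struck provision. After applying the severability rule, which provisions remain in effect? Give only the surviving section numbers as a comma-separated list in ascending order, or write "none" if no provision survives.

¶1 is struck. ¶6 operates only by reference to ¶1, so it falls with ¶1. Although ¶7 refers to ¶1, its operative terms do not depend on ¶1, so it remains in effect. ¶2 mentions ¶6 but its own obligation stands independently of ¶6, so ¶2 is not affected. ¶5 is a severability clause and preserves every provision that can still be given independent effect. That leaves ¶2, ¶3, ¶4, ¶5, and ¶7 in effect.

2, 3, 4, 5, 7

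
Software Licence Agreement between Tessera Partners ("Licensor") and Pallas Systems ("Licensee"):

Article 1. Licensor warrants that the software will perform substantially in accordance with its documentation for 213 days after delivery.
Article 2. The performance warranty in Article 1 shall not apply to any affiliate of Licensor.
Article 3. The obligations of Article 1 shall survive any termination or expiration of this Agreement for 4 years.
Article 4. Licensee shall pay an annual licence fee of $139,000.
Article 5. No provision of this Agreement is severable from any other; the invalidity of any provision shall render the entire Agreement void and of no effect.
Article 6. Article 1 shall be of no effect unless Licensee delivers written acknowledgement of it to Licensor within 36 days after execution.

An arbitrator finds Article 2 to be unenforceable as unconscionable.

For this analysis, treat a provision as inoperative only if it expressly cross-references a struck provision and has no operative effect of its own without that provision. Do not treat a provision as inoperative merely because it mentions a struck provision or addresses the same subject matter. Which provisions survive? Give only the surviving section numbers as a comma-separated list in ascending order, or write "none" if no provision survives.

Article 2 is struck. Nothing else in the Agreement is defined by reference to Article 2. Article 5 provides that the Agreement is not severable, so the invalidity of any one provision voids the entire Agreement. No provision of the Agreement survives.

none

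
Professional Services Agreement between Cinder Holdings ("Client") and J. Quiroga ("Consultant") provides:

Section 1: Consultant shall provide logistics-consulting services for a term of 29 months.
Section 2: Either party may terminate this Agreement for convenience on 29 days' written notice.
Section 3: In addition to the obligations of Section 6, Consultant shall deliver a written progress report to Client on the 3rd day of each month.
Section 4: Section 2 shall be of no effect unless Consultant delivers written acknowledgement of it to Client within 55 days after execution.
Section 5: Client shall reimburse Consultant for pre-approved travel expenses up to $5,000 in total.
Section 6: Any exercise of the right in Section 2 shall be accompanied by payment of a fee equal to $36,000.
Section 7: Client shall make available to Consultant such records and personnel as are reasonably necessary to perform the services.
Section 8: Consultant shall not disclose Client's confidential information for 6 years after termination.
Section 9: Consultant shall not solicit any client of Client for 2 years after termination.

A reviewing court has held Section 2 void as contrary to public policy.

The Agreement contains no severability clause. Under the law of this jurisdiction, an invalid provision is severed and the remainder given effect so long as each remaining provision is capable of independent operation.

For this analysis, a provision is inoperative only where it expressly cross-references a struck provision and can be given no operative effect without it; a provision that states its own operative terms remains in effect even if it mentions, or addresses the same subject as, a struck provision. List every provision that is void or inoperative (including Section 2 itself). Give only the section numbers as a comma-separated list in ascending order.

Section 2 is struck. The only function of Section 4 is the acknowledgement condition for Section 2, so it cannot stand once Section 2 is removed. Section 6 operates only by reference to Section 2, so it falls with Section 2. Although Section 3 refers to Section 6, its operative terms do not depend on Section 6, so it remains in effect. With no severability clause, the stated default rule severs what cannot stand and enforces each remaining provision that can operate on its own. Section 1, Section 3, Section 5, Section 7, Section 8, and Section 9 remain in effect.

2, 4, 6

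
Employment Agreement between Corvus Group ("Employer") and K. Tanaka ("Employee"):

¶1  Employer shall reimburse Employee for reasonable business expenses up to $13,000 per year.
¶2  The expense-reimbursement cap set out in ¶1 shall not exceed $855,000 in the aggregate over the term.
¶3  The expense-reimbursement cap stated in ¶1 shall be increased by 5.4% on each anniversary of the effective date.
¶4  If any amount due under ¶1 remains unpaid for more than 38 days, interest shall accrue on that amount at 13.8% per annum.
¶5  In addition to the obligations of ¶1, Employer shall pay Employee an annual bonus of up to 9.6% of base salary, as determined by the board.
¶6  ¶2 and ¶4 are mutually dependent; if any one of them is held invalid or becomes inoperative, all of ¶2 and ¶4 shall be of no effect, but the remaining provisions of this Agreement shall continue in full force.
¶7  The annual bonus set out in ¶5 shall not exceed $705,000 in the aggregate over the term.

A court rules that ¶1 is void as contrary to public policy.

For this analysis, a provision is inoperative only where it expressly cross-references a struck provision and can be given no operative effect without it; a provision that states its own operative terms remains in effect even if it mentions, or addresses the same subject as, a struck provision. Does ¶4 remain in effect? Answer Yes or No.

No

¶1 is struck. ¶2 operates only by reference to ¶1, so it falls with ¶1. The whole of ¶3 is the escalation of the expense-reimbursement cap, defined by reference to ¶1, so ¶3 cannot stand once ¶1 is removed. The whole of ¶4 is the default interest on the expense-reimbursement cap, defined by reference to ¶1, so ¶4 cannot stand once ¶1 is removed. ¶5 mentions ¶1 but its own obligation stands independently of ¶1, so ¶5 is not affected. ¶6 declares ¶2 and ¶4 mutually dependent; since one of them has fallen, all of them are of no effect. The remainder continues in force under ¶6. The provisions still in force are ¶5, ¶6, and ¶7. ¶4 is among the inoperative provisions, so the answer is no.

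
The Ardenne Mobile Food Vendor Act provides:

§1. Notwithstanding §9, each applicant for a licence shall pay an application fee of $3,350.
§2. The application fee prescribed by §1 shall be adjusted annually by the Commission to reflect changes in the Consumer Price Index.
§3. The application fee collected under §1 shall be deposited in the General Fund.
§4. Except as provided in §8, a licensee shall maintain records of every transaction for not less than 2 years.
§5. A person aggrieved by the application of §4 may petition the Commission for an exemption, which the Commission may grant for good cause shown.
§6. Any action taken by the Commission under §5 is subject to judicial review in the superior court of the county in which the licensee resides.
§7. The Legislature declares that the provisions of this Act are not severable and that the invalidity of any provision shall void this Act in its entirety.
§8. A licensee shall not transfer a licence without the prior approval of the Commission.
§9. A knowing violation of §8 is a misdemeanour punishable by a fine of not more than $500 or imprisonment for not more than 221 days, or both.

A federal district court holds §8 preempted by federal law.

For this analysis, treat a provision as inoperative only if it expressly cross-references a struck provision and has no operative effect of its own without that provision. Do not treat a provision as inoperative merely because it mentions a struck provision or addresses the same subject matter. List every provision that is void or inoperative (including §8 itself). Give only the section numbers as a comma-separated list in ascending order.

§8 is struck. §9 merely fixes the criminal penalty for violating §8; with §8 gone it has nothing to operate on and falls away. §7 provides that the Act is not severable, so the invalidity of any one provision voids the entire Act. No provision of the Act survives.

1, 2, 3, 4, 5, 6, 7, 8, 9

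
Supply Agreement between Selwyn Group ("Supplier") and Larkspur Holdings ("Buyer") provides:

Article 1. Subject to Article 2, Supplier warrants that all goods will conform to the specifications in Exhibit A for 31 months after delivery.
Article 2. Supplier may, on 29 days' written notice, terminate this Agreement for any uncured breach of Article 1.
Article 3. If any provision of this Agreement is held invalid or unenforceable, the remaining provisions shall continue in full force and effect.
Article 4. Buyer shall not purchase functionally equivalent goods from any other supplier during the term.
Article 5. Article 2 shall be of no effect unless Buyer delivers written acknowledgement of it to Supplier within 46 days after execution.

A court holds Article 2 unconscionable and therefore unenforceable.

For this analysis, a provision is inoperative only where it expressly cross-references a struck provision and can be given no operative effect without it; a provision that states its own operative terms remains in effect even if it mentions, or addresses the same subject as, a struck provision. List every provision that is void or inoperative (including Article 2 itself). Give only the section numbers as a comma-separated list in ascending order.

2, 5

Article 2 is struck. Article 5 has no operative effect of its own apart from Article 2 and is therefore inoperative. Although Article 1 refers to Article 2, its operative terms do not depend on Article 2, so it remains in effect. Under the severability clause in Article 3, the remaining provisions continue in force. Article 1, Article 3, and Article 4 remain in effect.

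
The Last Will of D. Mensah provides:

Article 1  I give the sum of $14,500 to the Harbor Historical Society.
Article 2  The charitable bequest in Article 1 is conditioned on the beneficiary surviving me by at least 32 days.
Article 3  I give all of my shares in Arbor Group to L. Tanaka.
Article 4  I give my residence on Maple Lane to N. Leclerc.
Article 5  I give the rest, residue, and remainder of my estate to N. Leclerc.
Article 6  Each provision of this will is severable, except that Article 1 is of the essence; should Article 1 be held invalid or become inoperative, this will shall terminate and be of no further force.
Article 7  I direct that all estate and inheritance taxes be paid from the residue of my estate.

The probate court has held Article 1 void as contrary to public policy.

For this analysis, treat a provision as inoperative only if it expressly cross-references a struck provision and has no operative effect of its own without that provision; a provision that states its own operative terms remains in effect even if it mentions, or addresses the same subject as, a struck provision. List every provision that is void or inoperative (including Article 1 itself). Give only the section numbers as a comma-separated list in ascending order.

Article 1 is struck. Article 2 merely fixes the survivorship condition on Article 1; with Article 1 gone it has nothing to operate on and falls away. Article 6 makes Article 1 an essential term, and Article 1 is the provision held invalid; under Article 6, the entire will is therefore void. No provision of the will survives.

1, 2, 3, 4, 5, 6, 7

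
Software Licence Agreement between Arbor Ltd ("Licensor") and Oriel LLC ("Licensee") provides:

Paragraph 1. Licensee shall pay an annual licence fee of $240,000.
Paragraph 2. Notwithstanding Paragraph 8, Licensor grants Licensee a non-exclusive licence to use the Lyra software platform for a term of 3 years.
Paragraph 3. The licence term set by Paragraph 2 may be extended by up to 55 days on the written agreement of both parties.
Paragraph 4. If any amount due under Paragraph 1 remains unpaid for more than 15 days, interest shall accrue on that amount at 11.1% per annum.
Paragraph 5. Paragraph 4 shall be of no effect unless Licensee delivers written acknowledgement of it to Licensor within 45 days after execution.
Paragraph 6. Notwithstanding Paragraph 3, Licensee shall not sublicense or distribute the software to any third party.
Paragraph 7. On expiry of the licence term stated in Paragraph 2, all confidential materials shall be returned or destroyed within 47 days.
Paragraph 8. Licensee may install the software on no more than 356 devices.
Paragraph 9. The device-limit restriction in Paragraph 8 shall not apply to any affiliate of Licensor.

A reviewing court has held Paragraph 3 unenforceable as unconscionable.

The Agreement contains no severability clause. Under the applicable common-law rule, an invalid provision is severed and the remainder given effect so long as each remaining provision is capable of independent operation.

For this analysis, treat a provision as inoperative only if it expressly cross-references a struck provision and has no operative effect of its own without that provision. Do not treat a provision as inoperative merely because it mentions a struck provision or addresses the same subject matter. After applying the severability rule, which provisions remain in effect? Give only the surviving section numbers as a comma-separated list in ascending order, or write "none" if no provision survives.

Paragraph 3 is struck. Paragraph 6 mentions Paragraph 3 but its own obligation stands independently of Paragraph 3, so Paragraph 6 is not affected. Nothing else in the Agreement is defined by reference to Paragraph 3. With no severability clause, the stated default rule severs what cannot stand and enforces each remaining provision that can operate on its own. Paragraph 1, Paragraph 2, Paragraph 4, Paragraph 5, Paragraph 6, Paragraph 7, Paragraph 8, and Paragraph 9 remain in effect.

1, 2, 4, 5, 6, 7, 8, 9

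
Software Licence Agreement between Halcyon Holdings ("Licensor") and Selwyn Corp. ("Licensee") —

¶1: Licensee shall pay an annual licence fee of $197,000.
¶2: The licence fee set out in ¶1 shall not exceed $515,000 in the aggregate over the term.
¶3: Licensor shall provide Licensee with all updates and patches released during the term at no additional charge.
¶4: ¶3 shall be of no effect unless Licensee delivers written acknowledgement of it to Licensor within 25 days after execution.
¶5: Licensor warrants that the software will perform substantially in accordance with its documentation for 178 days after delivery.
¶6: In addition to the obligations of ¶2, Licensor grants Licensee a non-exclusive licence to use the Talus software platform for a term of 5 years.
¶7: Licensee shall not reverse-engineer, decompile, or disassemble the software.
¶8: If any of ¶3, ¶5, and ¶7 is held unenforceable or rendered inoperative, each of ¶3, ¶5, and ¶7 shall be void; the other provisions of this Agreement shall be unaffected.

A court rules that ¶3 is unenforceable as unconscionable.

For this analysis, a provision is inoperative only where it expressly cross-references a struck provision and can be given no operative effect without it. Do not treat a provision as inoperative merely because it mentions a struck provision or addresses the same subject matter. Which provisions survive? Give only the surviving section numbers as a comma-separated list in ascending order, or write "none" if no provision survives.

¶3 is struck. The only function of ¶4 is the acknowledgement condition for ¶3, so it cannot stand once ¶3 is removed. ¶8 declares ¶3, ¶5, and ¶7 mutually dependent; since one of them has fallen, all of them are of no effect. That brings down ¶5 and ¶7 as well. The remainder continues in force under ¶8. ¶1, ¶2, ¶6, and ¶8 remain in effect.

1, 2, 6, 8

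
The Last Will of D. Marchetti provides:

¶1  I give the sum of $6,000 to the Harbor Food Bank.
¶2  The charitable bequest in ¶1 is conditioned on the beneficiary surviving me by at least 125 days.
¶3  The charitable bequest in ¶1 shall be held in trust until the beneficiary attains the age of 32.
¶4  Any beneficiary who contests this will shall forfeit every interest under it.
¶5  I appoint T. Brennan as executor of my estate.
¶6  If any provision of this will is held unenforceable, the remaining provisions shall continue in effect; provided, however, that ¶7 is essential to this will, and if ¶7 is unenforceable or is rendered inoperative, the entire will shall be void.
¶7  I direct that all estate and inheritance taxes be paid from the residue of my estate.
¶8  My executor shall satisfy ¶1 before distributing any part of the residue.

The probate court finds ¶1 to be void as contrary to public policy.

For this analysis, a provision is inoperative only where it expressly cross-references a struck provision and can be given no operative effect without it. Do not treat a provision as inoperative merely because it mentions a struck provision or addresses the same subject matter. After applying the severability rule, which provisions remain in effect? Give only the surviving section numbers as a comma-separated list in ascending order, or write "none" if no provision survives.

¶1 is struck. ¶2 operates only by reference to ¶1, so it falls with ¶1. ¶3 operates only by reference to ¶1, so it falls with ¶1. ¶8 operates only by reference to ¶1, so it falls with ¶1. ¶6 makes ¶7 an essential term, but ¶7 is unaffected, so the severability proviso in ¶6 preserves the remaining provisions. The provisions still in force are ¶4, ¶5, ¶6, and ¶7.

4, 5, 6, 7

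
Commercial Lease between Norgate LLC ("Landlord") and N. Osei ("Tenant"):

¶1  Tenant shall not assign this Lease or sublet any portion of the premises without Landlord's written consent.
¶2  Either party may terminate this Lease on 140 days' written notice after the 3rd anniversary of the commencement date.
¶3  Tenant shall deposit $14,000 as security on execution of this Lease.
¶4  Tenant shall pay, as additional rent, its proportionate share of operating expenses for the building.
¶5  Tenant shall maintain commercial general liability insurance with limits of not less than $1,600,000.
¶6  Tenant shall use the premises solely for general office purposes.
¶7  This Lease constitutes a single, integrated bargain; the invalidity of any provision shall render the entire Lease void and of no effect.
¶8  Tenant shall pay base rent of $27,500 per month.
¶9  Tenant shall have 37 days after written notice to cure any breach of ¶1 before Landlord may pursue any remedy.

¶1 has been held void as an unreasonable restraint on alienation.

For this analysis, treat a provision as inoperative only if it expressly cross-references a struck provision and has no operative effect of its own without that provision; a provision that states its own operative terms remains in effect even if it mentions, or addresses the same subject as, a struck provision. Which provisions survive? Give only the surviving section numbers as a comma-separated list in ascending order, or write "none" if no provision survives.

none

¶1 is struck. ¶9 merely fixes the cure period for breach of ¶1; with ¶1 gone it has nothing to operate on and falls away. ¶7 provides that the Lease is not severable, so the invalidity of any one provision voids the entire Lease. No provision of the Lease survives.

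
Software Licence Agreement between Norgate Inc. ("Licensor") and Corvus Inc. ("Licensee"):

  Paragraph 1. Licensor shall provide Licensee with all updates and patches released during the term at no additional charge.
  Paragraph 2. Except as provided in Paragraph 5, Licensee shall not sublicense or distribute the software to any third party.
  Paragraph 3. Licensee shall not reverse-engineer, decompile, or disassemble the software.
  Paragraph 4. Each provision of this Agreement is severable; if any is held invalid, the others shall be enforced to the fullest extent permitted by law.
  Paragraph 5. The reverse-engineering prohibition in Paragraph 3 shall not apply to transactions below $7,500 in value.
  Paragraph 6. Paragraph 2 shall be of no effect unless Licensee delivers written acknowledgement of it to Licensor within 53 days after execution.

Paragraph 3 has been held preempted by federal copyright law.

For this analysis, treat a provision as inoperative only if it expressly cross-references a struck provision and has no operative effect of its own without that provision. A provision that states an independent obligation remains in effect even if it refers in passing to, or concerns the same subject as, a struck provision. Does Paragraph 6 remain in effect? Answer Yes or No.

Paragraph 3 is struck. Paragraph 5 does nothing except set the carve-out from the reverse-engineering prohibition by reference to Paragraph 3; with Paragraph 3 gone it has no independent effect and is inoperative. Paragraph 2 mentions Paragraph 5 but its own obligation stands independently of Paragraph 5, so Paragraph 2 is not affected. Under the severability clause in Paragraph 4, the remaining provisions continue in force. The provisions still in force are Paragraph 1, Paragraph 2, Paragraph 4, and Paragraph 6. Paragraph 6 is among the surviving provisions, so the answer is yes.

Yes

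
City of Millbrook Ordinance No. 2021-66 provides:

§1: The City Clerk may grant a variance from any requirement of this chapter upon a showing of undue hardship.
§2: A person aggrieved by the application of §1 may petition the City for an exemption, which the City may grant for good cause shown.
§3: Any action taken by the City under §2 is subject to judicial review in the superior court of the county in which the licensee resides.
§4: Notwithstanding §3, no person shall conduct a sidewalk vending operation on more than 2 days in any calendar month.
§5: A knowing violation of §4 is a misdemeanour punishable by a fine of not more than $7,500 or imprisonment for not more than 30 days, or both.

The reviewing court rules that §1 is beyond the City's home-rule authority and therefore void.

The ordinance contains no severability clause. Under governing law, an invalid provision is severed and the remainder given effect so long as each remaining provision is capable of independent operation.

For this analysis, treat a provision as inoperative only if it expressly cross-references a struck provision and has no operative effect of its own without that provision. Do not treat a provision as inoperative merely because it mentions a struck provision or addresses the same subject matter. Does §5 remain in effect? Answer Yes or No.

§1 is struck. §2 has no operative effect of its own apart from §1 and is therefore inoperative. The only function of §3 is the judicial-review right for §2, so it cannot stand once §2 is removed. §4 mentions §3 but its own obligation stands independently of §3, so §4 is not affected. Under the stated default rule, only provisions that cannot operate independently fall away; the rest are enforced. §4 and §5 remain in effect. §5 is among the surviving provisions, so the answer is yes.

Yes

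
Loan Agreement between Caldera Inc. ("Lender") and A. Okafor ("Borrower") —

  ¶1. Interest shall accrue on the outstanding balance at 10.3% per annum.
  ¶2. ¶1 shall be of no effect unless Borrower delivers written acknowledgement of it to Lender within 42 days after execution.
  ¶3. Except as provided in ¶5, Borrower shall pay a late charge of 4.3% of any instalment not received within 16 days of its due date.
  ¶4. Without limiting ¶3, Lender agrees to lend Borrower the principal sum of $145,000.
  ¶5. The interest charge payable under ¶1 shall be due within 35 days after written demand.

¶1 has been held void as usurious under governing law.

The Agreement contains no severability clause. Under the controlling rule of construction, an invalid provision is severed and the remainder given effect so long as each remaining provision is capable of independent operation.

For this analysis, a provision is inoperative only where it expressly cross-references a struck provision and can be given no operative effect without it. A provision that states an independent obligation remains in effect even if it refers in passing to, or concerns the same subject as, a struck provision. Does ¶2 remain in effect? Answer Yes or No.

No

¶1 is struck. ¶2 has no operative effect of its own apart from ¶1 and is therefore inoperative. ¶5 operates only by reference to ¶1, so it falls with ¶1. Although ¶3 refers to ¶5, its operative terms do not depend on ¶5, so it remains in effect. With no severability clause, the stated default rule severs what cannot stand and enforces each remaining provision that can operate on its own. That leaves ¶3 and ¶4 in effect. ¶2 is among the inoperative provisions, so the answer is no.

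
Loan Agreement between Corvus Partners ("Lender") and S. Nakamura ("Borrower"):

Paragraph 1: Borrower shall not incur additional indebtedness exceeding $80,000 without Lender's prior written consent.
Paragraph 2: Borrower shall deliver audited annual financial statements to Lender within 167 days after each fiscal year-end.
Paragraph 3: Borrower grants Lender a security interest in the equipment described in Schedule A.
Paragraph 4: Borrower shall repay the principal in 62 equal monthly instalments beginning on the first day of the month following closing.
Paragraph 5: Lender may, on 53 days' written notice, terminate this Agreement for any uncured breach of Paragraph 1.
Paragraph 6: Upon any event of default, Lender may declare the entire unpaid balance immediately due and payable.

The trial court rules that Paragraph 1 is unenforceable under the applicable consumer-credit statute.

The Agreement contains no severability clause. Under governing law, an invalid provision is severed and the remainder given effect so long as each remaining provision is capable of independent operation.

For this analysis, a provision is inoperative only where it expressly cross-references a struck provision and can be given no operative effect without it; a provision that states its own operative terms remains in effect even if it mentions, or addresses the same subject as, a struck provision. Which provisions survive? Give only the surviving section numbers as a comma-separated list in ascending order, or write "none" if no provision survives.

2, 3, 4, 6

Paragraph 1 is struck. Paragraph 5 merely fixes the termination right for breach of Paragraph 1; with Paragraph 1 gone it has nothing to operate on and falls away. Under the stated default rule, only provisions that cannot operate independently fall away; the rest are enforced. That leaves Paragraph 2, Paragraph 3, Paragraph 4, and Paragraph 6 in effect.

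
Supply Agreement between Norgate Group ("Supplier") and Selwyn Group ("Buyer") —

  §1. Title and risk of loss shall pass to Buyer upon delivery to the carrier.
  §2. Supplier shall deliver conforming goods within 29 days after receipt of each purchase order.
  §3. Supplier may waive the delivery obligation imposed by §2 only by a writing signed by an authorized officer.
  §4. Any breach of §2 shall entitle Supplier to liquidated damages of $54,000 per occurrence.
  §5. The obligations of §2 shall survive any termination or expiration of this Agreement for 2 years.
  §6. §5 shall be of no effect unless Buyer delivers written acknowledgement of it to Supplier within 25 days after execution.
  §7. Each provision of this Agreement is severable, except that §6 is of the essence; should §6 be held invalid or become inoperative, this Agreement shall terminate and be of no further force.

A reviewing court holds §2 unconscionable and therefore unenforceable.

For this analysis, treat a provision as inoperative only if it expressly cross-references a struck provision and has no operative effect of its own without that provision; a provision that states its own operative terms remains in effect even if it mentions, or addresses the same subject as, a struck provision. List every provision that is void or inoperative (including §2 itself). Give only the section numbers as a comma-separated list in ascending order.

1, 2, 3, 4, 5, 6, 7

§2 is struck. The only function of §3 is the waiver condition for §2, so it cannot stand once §2 is removed. §4 does nothing except set the liquidated-damages amount by reference to §2; with §2 gone it has no independent effect and is inoperative. §5 operates only by reference to §2, so it falls with §2. §6 has no operative effect of its own apart from §5 and is therefore inoperative. §7 makes §6 an essential term, and §6 has been rendered inoperative by the cascade; under §7, the entire Agreement is therefore void. No provision of the Agreement survives.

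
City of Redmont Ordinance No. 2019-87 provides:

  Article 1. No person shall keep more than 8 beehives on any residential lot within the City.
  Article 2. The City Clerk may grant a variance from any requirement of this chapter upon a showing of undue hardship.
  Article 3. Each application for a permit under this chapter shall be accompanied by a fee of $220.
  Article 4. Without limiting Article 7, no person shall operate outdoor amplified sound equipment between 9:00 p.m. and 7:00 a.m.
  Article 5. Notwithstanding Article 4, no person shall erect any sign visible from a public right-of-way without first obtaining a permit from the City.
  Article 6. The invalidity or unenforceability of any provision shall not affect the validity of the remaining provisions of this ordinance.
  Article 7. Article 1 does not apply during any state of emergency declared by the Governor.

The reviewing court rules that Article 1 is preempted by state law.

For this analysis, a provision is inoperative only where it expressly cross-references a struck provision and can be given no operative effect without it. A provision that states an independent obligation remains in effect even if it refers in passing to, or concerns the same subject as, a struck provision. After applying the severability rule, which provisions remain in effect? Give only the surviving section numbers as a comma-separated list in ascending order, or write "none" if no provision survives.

Article 1 is struck. Article 7 merely fixes the emergency suspension of Article 1; with Article 1 gone it has nothing to operate on and falls away. Although Article 4 refers to Article 7, its operative terms do not depend on Article 7, so it remains in effect. Under the severability clause in Article 6, the remaining provisions continue in force. Article 2, Article 3, Article 4, Article 5, and Article 6 remain in effect.

2, 3, 4, 5, 6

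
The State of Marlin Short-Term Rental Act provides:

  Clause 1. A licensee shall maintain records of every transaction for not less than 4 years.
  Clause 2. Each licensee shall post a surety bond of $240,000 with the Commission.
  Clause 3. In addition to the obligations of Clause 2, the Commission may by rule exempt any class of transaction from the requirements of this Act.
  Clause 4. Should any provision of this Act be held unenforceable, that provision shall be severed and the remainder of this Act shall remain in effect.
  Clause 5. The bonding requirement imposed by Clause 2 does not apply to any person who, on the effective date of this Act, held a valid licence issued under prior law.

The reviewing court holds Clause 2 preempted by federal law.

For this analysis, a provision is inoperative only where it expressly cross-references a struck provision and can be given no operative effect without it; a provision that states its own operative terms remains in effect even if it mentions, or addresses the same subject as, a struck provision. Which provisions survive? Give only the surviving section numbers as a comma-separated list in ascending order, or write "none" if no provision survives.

1, 3, 4

Clause 2 is struck. Clause 5 has no operative effect of its own apart from Clause 2 and is therefore inoperative. Clause 3 mentions Clause 2 but its own obligation stands independently of Clause 2, so Clause 3 is not affected. Clause 4 is a severability clause and preserves every provision that can still be given independent effect. Clause 1, Clause 3, and Clause 4 remain in effect.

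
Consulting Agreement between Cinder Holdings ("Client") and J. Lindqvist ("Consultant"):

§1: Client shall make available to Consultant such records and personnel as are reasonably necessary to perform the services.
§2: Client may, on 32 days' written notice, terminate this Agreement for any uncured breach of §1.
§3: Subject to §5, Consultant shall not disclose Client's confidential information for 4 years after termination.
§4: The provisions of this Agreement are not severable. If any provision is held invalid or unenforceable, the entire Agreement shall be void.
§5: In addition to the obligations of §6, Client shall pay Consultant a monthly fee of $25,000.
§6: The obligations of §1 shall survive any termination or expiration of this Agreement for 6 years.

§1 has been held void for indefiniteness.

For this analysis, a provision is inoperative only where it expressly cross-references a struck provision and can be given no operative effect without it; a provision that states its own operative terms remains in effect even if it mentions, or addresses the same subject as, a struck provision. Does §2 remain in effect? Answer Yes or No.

No

§1 is struck. §2 merely fixes the termination right for breach of §1; with §1 gone it has nothing to operate on and falls away. §6 merely fixes the survival period for §1; with §1 gone it has nothing to operate on and falls away. §4 provides that the Agreement is not severable, so the invalidity of any one provision voids the entire Agreement. No provision of the Agreement survives. §2 is among the inoperative provisions, so the answer is no.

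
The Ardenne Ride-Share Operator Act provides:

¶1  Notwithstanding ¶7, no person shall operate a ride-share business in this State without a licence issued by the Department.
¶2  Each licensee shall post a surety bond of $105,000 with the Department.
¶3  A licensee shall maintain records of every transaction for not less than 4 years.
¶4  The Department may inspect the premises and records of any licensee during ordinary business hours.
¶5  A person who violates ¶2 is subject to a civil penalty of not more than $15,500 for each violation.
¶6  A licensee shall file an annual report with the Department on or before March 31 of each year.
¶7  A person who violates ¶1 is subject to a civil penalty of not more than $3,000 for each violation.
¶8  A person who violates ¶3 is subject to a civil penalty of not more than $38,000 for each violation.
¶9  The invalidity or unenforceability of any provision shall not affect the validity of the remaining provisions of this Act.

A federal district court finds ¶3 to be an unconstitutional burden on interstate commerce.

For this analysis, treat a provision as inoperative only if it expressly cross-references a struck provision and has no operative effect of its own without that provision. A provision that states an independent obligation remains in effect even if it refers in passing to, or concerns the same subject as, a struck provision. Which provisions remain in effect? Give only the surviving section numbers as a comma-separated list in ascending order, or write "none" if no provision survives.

1, 2, 4, 5, 6, 7, 9

¶3 is struck. ¶8 operates only by reference to ¶3, so it falls with ¶3. ¶9 is a severability clause and preserves every provision that can still be given independent effect. ¶1, ¶2, ¶4, ¶5, ¶6, ¶7, and ¶9 remain in effect.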